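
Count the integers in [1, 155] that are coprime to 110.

56

110 = 2·5·11. Inclusion–exclusion on these primes:
155 − ⌊155/2⌋ − ⌊155/5⌋ − ⌊155/11⌋ + ⌊155/10⌋ + ⌊155/22⌋ + ⌊155/55⌋ − ⌊155/110⌋ = 56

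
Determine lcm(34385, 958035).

34385 = 5 · 13 · 23²; 958035 = 3 · 5 · 13 · 17³
max exponents: 3 · 5 · 13 · 17³ · 23² = 506800515

506800515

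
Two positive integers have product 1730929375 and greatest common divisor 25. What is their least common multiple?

gcd·lcm = product, so lcm = 1730929375/25 = 69237175.

69237175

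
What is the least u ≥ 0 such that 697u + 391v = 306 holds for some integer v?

gcd(697, 391) = 17 (Euclid: 697 = 1·391 + 306; 391 = 1·306 + 85; 306 = 3·85 + 51; 85 = 1·51 + 34; 51 = 1·34 + 17; 34 = 2·17 + 0), and 17 | 306.
Extended Euclid: 697·(9) + 391·(-16) = 17. Scale by 18: u₀ = 162.
General solution u = u₀ + 23t; reducing mod 23 gives u = 1 (and v = -1).

1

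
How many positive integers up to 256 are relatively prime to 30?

68

Prime factors of 30: 2, 3, 5. Count integers ≤ 256 divisible by none of them.
By inclusion–exclusion: 256 − ⌊256/2⌋ − ⌊256/3⌋ − ⌊256/5⌋ + ⌊256/6⌋ + ⌊256/10⌋ + ⌊256/15⌋ − ⌊256/30⌋ = 68.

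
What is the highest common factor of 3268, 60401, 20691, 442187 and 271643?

19

3268 = 2² · 19 · 43; 60401 = 11 · 17² · 19; 20691 = 3² · 11² · 19; 442187 = 17 · 19 · 37²; 271643 = 17 · 19 · 29²
gcd takes min exponent of each prime: 19 = 19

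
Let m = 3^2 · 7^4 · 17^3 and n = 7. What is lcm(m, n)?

106165017

max exponent per prime: 3^2 · 7^4 · 17^3 = 106165017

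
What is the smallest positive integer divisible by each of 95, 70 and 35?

95 = 5 · 19; 70 = 2 · 5 · 7; 35 = 5 · 7
lcm takes max exponent of each prime: 2 · 5 · 7 · 19 = 1330

1330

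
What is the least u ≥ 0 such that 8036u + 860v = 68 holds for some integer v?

gcd(8036, 860) = 4 (Euclid: 8036 = 9·860 + 296; 860 = 2·296 + 268; 296 = 1·268 + 28; 268 = 9·28 + 16; 28 = 1·16 + 12; 16 = 1·12 + 4; 12 = 3·4 + 0), and 4 | 68.
Extended Euclid: 8036·(-61) + 860·(570) = 4. Scale by 17: u₀ = -1037.
General solution u = u₀ + 215t; reducing mod 215 gives u = 38 (and v = -355).

38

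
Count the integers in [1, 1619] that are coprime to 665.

1053

665 = 5·7·19. Inclusion–exclusion on these primes:
1619 − ⌊1619/5⌋ − ⌊1619/7⌋ − ⌊1619/19⌋ + ⌊1619/35⌋ + ⌊1619/95⌋ + ⌊1619/133⌋ − ⌊1619/665⌋ = 1053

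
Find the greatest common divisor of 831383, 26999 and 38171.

931

831383 = 7² · 19² · 47; 26999 = 7² · 19 · 29; 38171 = 7² · 19 · 41
gcd takes min exponent of each prime: 7² · 19 = 931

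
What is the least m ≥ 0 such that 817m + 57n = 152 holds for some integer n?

2

Reduce mod 57: 817m ≡ 152 (mod 57). With g = gcd(817, 57) = 19 dividing 152, divide through: 43m ≡ 8 (mod 3).
Since gcd(43, 3) = 1, m ≡ 8·(43)⁻¹ ≡ 2 (mod 3). Smallest non-negative: 2.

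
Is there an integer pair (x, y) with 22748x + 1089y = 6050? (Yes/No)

Yes

gcd(22748, 1089): 22748 = 20·1089 + 968; 1089 = 1·968 + 121; 968 = 8·121 + 0 → 121
121 divides 6050, so a solution exists.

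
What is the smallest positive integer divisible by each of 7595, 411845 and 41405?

lcm(7595, 411845) = 7595·411845/gcd = 3127962775/245 = 12767195
lcm(12767195, 41405) = 12767195·41405/gcd = 528625708975/245 = 2157655955

2157655955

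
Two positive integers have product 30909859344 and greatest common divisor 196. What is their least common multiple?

gcd·lcm = product, so lcm = 30909859344/196 = 157703364.

157703364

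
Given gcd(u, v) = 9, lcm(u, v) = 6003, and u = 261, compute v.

Using uv = gcd(u,v)·lcm(u,v) = 9·6003 = 54027, we get v = 54027/261 = 207.

207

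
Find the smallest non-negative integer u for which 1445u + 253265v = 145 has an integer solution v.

34353

Euclid: 253265 = 175·1445 + 390; 1445 = 3·390 + 275; 390 = 1·275 + 115; 275 = 2·115 + 45; 115 = 2·45 + 25; 45 = 1·25 + 20; 25 = 1·20 + 5; 20 = 4·5 + 0 → gcd = 5; 145 = 5·29.
Back-substitution yields 1445·(-11042) + 253265·(63) = 5, so one solution is u = -11042·29 = -320218, v = 63·29 = 1827.
Solutions in u differ by 253265/5 = 50653; the one in [0, 50653) is -320218 mod 50653 = 34353.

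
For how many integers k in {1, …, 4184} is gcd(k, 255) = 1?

2101

255 = 3·5·17. Inclusion–exclusion on these primes:
4184 − ⌊4184/3⌋ − ⌊4184/5⌋ − ⌊4184/17⌋ + ⌊4184/15⌋ + ⌊4184/51⌋ + ⌊4184/85⌋ − ⌊4184/255⌋ = 2101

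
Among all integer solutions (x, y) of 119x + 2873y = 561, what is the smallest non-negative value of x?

gcd(119, 2873) = 17 (Euclid: 2873 = 24·119 + 17; 119 = 7·17 + 0), and 17 | 561.
Extended Euclid: 119·(-24) + 2873·(1) = 17. Scale by 33: x₀ = -792.
General solution x = x₀ + 169t; reducing mod 169 gives x = 53 (and y = -2).

53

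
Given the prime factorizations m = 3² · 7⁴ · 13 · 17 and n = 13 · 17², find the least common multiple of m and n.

81185013

max exponent per prime: 3² · 7⁴ · 13 · 17² = 81185013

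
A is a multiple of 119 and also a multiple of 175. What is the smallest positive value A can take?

gcd first: 175 = 1·119 + 56; 119 = 2·56 + 7; 56 = 8·7 + 0 → gcd = 7
lcm = 119·175/gcd = 20825/7 = 2975

2975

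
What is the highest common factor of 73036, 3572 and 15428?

gcd(73036, 3572): 73036 = 20·3572 + 1596; 3572 = 2·1596 + 380; 1596 = 4·380 + 76; 380 = 5·76 + 0 → 76
gcd(76, 15428): 15428 = 203·76 + 0 → 76

76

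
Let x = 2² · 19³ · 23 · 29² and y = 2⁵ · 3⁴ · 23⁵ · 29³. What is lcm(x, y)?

max exponent per prime: 2⁵ · 3⁴ · 19³ · 23⁵ · 29³ = 2790801667785063456

2790801667785063456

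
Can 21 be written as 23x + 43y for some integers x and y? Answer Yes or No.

gcd(23, 43): 43 = 1·23 + 20; 23 = 1·20 + 3; 20 = 6·3 + 2; 3 = 1·2 + 1; 2 = 2·1 + 0 → 1
1 divides 21, so a solution exists.

Yes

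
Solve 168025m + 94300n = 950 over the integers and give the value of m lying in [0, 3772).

Reduce mod 94300: 168025m ≡ 950 (mod 94300). With g = gcd(168025, 94300) = 25 dividing 950, divide through: 6721m ≡ 38 (mod 3772).
Since gcd(6721, 3772) = 1, m ≡ 38·(6721)⁻¹ ≡ 1682 (mod 3772). Smallest non-negative: 1682.

1682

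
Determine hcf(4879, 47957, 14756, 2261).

gcd(4879, 47957): 47957 = 9·4879 + 4046; 4879 = 1·4046 + 833; 4046 = 4·833 + 714; 833 = 1·714 + 119; 714 = 6·119 + 0 → 119
gcd(119, 14756): 14756 = 124·119 + 0 → 119
gcd(119, 2261): 2261 = 19·119 + 0 → 119

119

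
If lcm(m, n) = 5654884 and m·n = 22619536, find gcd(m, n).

4

From gcd × lcm = mn: gcd = 22619536 / 5654884 = 4.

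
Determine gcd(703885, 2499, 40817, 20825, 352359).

703885 = 5 · 7² · 13² · 17; 2499 = 3 · 7² · 17; 40817 = 7⁴ · 17; 20825 = 5² · 7² · 17; 352359 = 3² · 7² · 17 · 47
gcd takes min exponent of each prime: 7² · 17 = 833

833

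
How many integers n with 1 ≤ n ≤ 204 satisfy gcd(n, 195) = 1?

195 = 3·5·13. Inclusion–exclusion on these primes:
204 − ⌊204/3⌋ − ⌊204/5⌋ − ⌊204/13⌋ + ⌊204/15⌋ + ⌊204/39⌋ + ⌊204/65⌋ − ⌊204/195⌋ = 101

101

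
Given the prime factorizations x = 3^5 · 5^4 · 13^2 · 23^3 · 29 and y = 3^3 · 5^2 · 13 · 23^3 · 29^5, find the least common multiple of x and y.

6405403505153225625

max exponent per prime: 3^5 · 5^4 · 13^2 · 23^3 · 29^5 = 6405403505153225625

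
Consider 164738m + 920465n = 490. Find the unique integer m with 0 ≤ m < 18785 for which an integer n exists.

Euclid: 920465 = 5·164738 + 96775; 164738 = 1·96775 + 67963; 96775 = 1·67963 + 28812; 67963 = 2·28812 + 10339; 28812 = 2·10339 + 8134; 10339 = 1·8134 + 2205; 8134 = 3·2205 + 1519; 2205 = 1·1519 + 686; 1519 = 2·686 + 147; 686 = 4·147 + 98; 147 = 1·98 + 49; 98 = 2·49 + 0 → gcd = 49; 490 = 49·10.
Back-substitution yields 164738·(-6677) + 920465·(1195) = 49, so one solution is m = -6677·10 = -66770, n = 1195·10 = 11950.
Solutions in m differ by 920465/49 = 18785; the one in [0, 18785) is -66770 mod 18785 = 8370.

8370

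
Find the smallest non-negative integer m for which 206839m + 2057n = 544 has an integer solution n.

Reduce mod 2057: 206839m ≡ 544 (mod 2057). With g = gcd(206839, 2057) = 17 dividing 544, divide through: 12167m ≡ 32 (mod 121).
Since gcd(12167, 121) = 1, m ≡ 32·(12167)⁻¹ ≡ 98 (mod 121). Smallest non-negative: 98.

98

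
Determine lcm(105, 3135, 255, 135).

3357585

105 = 3 · 5 · 7; 3135 = 3 · 5 · 11 · 19; 255 = 3 · 5 · 17; 135 = 3³ · 5
lcm takes max exponent of each prime: 3³ · 5 · 7 · 11 · 17 · 19 = 3357585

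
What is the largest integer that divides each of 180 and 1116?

Euclid: 1116 = 6·180 + 36; 180 = 5·36 + 0. Last nonzero remainder: 36.

36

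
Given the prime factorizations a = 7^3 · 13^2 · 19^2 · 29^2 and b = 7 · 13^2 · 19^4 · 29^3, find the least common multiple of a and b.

184242247239323

max exponent per prime: 7^3 · 13^2 · 19^4 · 29^3 = 184242247239323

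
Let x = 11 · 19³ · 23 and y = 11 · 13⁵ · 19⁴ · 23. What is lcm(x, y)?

max exponent per prime: 11 · 13⁵ · 19⁴ · 23 = 12241980588409

12241980588409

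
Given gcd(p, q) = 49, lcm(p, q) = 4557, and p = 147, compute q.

1519

p·q = gcd·lcm = 49·4557 = 223293, so q = 223293/147 = 1519.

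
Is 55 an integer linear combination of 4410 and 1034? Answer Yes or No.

No

gcd(4410, 1034): 4410 = 4·1034 + 274; 1034 = 3·274 + 212; 274 = 1·212 + 62; 212 = 3·62 + 26; 62 = 2·26 + 10; 26 = 2·10 + 6; 10 = 1·6 + 4; 6 = 1·4 + 2; 4 = 2·2 + 0 → 2
2 does not divide 55, so a solution does not exist.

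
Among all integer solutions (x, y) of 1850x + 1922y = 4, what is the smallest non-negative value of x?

gcd(1850, 1922) = 2 (Euclid: 1922 = 1·1850 + 72; 1850 = 25·72 + 50; 72 = 1·50 + 22; 50 = 2·22 + 6; 22 = 3·6 + 4; 6 = 1·4 + 2; 4 = 2·2 + 0), and 2 | 4.
Extended Euclid: 1850·(347) + 1922·(-334) = 2. Scale by 2: x₀ = 694.
General solution x = x₀ + 961t; reducing mod 961 gives x = 694 (and y = -668).

694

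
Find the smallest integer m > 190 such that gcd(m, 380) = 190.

570

Multiples of 190 above 190: 190·2, 190·3, … . Need the cofactor coprime to 380/190 = 2.
Checking s = 2, 3, … the first with gcd(s, 2) = 1 is s = 3, giving 570.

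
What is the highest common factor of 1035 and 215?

5

1035 = 3² · 5 · 23
215 = 5 · 43
Common: 5 = 5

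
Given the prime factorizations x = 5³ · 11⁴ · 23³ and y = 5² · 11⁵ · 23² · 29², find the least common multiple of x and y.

max exponent per prime: 5³ · 11⁵ · 23³ · 29² = 205993227724625

205993227724625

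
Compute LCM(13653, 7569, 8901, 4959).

lcm(13653, 7569) = 13653·7569/gcd = 103339557/9 = 11482173
lcm(11482173, 8901) = 11482173·8901/gcd = 102202821873/9 = 11355869097
lcm(11355869097, 4959) = 11355869097·4959/gcd = 56313754852023/261 = 215761512843

215761512843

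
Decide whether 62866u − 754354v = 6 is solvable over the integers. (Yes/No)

Yes

gcd(62866, 754354): 754354 = 11·62866 + 62828; 62866 = 1·62828 + 38; 62828 = 1653·38 + 14; 38 = 2·14 + 10; 14 = 1·10 + 4; 10 = 2·4 + 2; 4 = 2·2 + 0 → 2
2 divides 6, so a solution exists.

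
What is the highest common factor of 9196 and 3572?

9196 = 2² · 11² · 19
3572 = 2² · 19 · 47
Common: 2² · 19 = 76

76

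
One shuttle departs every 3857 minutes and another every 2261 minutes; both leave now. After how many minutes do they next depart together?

3857 = 7 · 19 · 29; 2261 = 7 · 17 · 19
max exponents: 7 · 17 · 19 · 29 = 65569

65569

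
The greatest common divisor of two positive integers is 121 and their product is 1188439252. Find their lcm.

9821812

gcd·lcm = product, so lcm = 1188439252/121 = 9821812.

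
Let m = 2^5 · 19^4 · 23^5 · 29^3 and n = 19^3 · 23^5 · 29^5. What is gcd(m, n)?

1076698174299793

min exponent per shared prime: 19^3 · 23^5 · 29^3 = 1076698174299793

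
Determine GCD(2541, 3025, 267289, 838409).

121

2541 = 3 · 7 · 11²; 3025 = 5² · 11²; 267289 = 11² · 47²; 838409 = 11² · 13² · 41
gcd takes min exponent of each prime: 11² = 121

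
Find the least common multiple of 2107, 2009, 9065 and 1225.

79907975

lcm(2107, 2009) = 2107·2009/gcd = 4232963/49 = 86387
lcm(86387, 9065) = 86387·9065/gcd = 783098155/49 = 15981595
lcm(15981595, 1225) = 15981595·1225/gcd = 19577453875/245 = 79907975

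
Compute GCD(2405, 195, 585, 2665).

65

gcd(2405, 195): 2405 = 12·195 + 65; 195 = 3·65 + 0 → 65
gcd(65, 585): 585 = 9·65 + 0 → 65
gcd(65, 2665): 2665 = 41·65 + 0 → 65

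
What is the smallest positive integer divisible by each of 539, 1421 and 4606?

1469314

539 = 7² · 11; 1421 = 7² · 29; 4606 = 2 · 7² · 47
lcm takes max exponent of each prime: 2 · 7² · 11 · 29 · 47 = 1469314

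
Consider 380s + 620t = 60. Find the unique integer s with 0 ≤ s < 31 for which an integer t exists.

23

Euclid: 620 = 1·380 + 240; 380 = 1·240 + 140; 240 = 1·140 + 100; 140 = 1·100 + 40; 100 = 2·40 + 20; 40 = 2·20 + 0 → gcd = 20; 60 = 20·3.
Back-substitution yields 380·(-13) + 620·(8) = 20, so one solution is s = -13·3 = -39, t = 8·3 = 24.
Solutions in s differ by 620/20 = 31; the one in [0, 31) is -39 mod 31 = 23.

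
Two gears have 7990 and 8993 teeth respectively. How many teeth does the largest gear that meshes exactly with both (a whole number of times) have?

17

Euclid: 8993 = 1·7990 + 1003; 7990 = 7·1003 + 969; 1003 = 1·969 + 34; 969 = 28·34 + 17; 34 = 2·17 + 0. Last nonzero remainder: 17.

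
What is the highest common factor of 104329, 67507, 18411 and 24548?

6137

104329 = 17² · 19²; 67507 = 11 · 17 · 19²; 18411 = 3 · 17 · 19²; 24548 = 2² · 17 · 19²
gcd takes min exponent of each prime: 17 · 19² = 6137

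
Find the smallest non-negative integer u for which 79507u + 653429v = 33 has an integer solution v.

273964

Euclid: 653429 = 8·79507 + 17373; 79507 = 4·17373 + 10015; 17373 = 1·10015 + 7358; 10015 = 1·7358 + 2657; 7358 = 2·2657 + 2044; 2657 = 1·2044 + 613; 2044 = 3·613 + 205; 613 = 2·205 + 203; 205 = 1·203 + 2; 203 = 101·2 + 1; 2 = 2·1 + 0 → gcd = 1; 33 = 1·33.
Back-substitution yields 79507·(325116) + 653429·(-39559) = 1, so one solution is u = 325116·33 = 10728828, v = -39559·33 = -1305447.
Solutions in u differ by 653429/1 = 653429; the one in [0, 653429) is 10728828 mod 653429 = 273964.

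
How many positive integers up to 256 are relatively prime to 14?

14 = 2·7. Inclusion–exclusion on these primes:
256 − ⌊256/2⌋ − ⌊256/7⌋ + ⌊256/14⌋ = 110

110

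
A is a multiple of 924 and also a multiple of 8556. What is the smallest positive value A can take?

658812

924 = 2² · 3 · 7 · 11; 8556 = 2² · 3 · 23 · 31
max exponents: 2² · 3 · 7 · 11 · 23 · 31 = 658812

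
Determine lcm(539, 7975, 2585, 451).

753023425

539 = 7² · 11; 7975 = 5² · 11 · 29; 2585 = 5 · 11 · 47; 451 = 11 · 41
lcm takes max exponent of each prime: 5² · 7² · 11 · 29 · 41 · 47 = 753023425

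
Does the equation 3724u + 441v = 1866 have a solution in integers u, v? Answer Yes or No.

No

gcd(3724, 441): 3724 = 8·441 + 196; 441 = 2·196 + 49; 196 = 4·49 + 0 → 49
49 does not divide 1866, so a solution does not exist.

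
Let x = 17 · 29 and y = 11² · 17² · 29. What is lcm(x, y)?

1014101

max exponent per prime: 11² · 17² · 29 = 1014101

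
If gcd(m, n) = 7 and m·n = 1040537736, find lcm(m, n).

gcd·lcm = product, so lcm = 1040537736/7 = 148648248.

148648248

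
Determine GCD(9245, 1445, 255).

9245 = 5 · 43²; 1445 = 5 · 17²; 255 = 3 · 5 · 17
gcd takes min exponent of each prime: 5 = 5

5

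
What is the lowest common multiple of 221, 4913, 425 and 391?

36724675

221 = 13 · 17; 4913 = 17³; 425 = 5² · 17; 391 = 17 · 23
lcm takes max exponent of each prime: 5² · 13 · 17³ · 23 = 36724675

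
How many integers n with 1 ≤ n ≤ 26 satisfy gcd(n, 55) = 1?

Prime factors of 55: 5, 11. Count integers ≤ 26 divisible by none of them.
By inclusion–exclusion: 26 − ⌊26/5⌋ − ⌊26/11⌋ + ⌊26/55⌋ = 19.

19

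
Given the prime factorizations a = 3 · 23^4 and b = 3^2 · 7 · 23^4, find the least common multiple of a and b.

max exponent per prime: 3^2 · 7 · 23^4 = 17629983

17629983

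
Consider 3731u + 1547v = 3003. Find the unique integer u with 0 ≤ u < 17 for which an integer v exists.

12

Reduce mod 1547: 3731u ≡ 3003 (mod 1547). With g = gcd(3731, 1547) = 91 dividing 3003, divide through: 41u ≡ 33 (mod 17).
Since gcd(41, 17) = 1, u ≡ 33·(41)⁻¹ ≡ 12 (mod 17). Smallest non-negative: 12.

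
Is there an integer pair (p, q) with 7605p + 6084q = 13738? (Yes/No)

gcd(7605, 6084): 7605 = 1·6084 + 1521; 6084 = 4·1521 + 0 → 1521
1521 does not divide 13738, so a solution does not exist.

No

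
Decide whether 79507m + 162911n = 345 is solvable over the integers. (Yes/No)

Yes

gcd(79507, 162911): 162911 = 2·79507 + 3897; 79507 = 20·3897 + 1567; 3897 = 2·1567 + 763; 1567 = 2·763 + 41; 763 = 18·41 + 25; 41 = 1·25 + 16; 25 = 1·16 + 9; 16 = 1·9 + 7; 9 = 1·7 + 2; 7 = 3·2 + 1; 2 = 2·1 + 0 → 1
1 divides 345, so a solution exists.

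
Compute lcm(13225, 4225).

gcd first: 13225 = 3·4225 + 550; 4225 = 7·550 + 375; 550 = 1·375 + 175; 375 = 2·175 + 25; 175 = 7·25 + 0 → gcd = 25
lcm = 13225·4225/gcd = 55875625/25 = 2235025

2235025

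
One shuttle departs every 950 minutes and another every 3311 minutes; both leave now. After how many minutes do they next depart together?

3145450

gcd first: 3311 = 3·950 + 461; 950 = 2·461 + 28; 461 = 16·28 + 13; 28 = 2·13 + 2; 13 = 6·2 + 1; 2 = 2·1 + 0 → gcd = 1
lcm = 950·3311/gcd = 3145450/1 = 3145450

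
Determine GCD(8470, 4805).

8470 = 2 · 5 · 7 · 11²
4805 = 5 · 31²
Common: 5 = 5

5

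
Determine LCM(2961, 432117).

gcd first: 432117 = 145·2961 + 2772; 2961 = 1·2772 + 189; 2772 = 14·189 + 126; 189 = 1·126 + 63; 126 = 2·63 + 0 → gcd = 63
lcm = 2961·432117/gcd = 1279498437/63 = 20309499

20309499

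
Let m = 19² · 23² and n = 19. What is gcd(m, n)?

min exponent per shared prime: 19 = 19

19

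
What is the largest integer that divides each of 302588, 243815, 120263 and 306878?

143

gcd(302588, 243815): 302588 = 1·243815 + 58773; 243815 = 4·58773 + 8723; 58773 = 6·8723 + 6435; 8723 = 1·6435 + 2288; 6435 = 2·2288 + 1859; 2288 = 1·1859 + 429; 1859 = 4·429 + 143; 429 = 3·143 + 0 → 143
gcd(143, 120263): 120263 = 841·143 + 0 → 143
gcd(143, 306878): 306878 = 2146·143 + 0 → 143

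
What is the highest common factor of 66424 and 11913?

Euclid: 66424 = 5·11913 + 6859; 11913 = 1·6859 + 5054; 6859 = 1·5054 + 1805; 5054 = 2·1805 + 1444; 1805 = 1·1444 + 361; 1444 = 4·361 + 0. Last nonzero remainder: 361.

361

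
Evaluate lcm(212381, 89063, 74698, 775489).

251892786002

lcm(212381, 89063) = 212381·89063/gcd = 18915289003/6851 = 2760953
lcm(2760953, 74698) = 2760953·74698/gcd = 206237667194/2873 = 71784778
lcm(71784778, 775489) = 71784778·775489/gcd = 55668305706442/221 = 251892786002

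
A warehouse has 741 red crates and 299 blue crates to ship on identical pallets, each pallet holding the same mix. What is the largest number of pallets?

13

741 = 3 · 13 · 19
299 = 13 · 23
Common: 13 = 13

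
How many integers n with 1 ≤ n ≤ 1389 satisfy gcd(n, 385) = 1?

867

385 = 5·7·11. Inclusion–exclusion on these primes:
1389 − ⌊1389/5⌋ − ⌊1389/7⌋ − ⌊1389/11⌋ + ⌊1389/35⌋ + ⌊1389/55⌋ + ⌊1389/77⌋ − ⌊1389/385⌋ = 867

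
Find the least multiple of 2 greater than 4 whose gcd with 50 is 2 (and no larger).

6

gcd(t, 50) = 2 forces 2 | t; write t = 2s. Then gcd(2s, 2·25) = 2·gcd(s, 25), so need gcd(s, 25) = 1.
2s > 4 gives s ≥ 3. The least s ≥ 3 coprime to 25 is 3, so t = 2·3 = 6.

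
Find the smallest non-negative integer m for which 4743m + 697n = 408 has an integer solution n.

38

gcd(4743, 697) = 17 (Euclid: 4743 = 6·697 + 561; 697 = 1·561 + 136; 561 = 4·136 + 17; 136 = 8·17 + 0), and 17 | 408.
Extended Euclid: 4743·(5) + 697·(-34) = 17. Scale by 24: m₀ = 120.
General solution m = m₀ + 41t; reducing mod 41 gives m = 38 (and n = -258).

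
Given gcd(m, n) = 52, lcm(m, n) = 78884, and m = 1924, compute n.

Using mn = gcd(m,n)·lcm(m,n) = 52·78884 = 4101968, we get n = 4101968/1924 = 2132.

2132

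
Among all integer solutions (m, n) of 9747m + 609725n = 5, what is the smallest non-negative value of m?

17015

gcd(9747, 609725) = 1 (Euclid: 609725 = 62·9747 + 5411; 9747 = 1·5411 + 4336; 5411 = 1·4336 + 1075; 4336 = 4·1075 + 36; 1075 = 29·36 + 31; 36 = 1·31 + 5; 31 = 6·5 + 1; 5 = 5·1 + 0), and 1 | 5.
Extended Euclid: 9747·(-118542) + 609725·(1895) = 1. Scale by 5: m₀ = -592710.
General solution m = m₀ + 609725t; reducing mod 609725 gives m = 17015 (and n = -272).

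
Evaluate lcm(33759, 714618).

gcd first: 714618 = 21·33759 + 5679; 33759 = 5·5679 + 5364; 5679 = 1·5364 + 315; 5364 = 17·315 + 9; 315 = 35·9 + 0 → gcd = 9
lcm = 33759·714618/gcd = 24124789062/9 = 2680532118

2680532118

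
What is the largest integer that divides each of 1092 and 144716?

52

Euclid: 144716 = 132·1092 + 572; 1092 = 1·572 + 520; 572 = 1·520 + 52; 520 = 10·52 + 0. Last nonzero remainder: 52.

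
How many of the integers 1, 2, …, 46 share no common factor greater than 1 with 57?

Prime factors of 57: 3, 19. Count integers ≤ 46 divisible by none of them.
By inclusion–exclusion: 46 − ⌊46/3⌋ − ⌊46/19⌋ + ⌊46/57⌋ = 29.

29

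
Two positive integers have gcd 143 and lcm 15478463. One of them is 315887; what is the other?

7007

Using uv = gcd(u,v)·lcm(u,v) = 143·15478463 = 2213420209, we get v = 2213420209/315887 = 7007.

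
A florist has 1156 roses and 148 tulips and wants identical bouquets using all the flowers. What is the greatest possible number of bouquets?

4

1156 = 2² · 17²
148 = 2² · 37
Common: 2² = 4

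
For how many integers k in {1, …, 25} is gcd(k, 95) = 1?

19

95 = 5·19. Inclusion–exclusion on these primes:
25 − ⌊25/5⌋ − ⌊25/19⌋ + ⌊25/95⌋ = 19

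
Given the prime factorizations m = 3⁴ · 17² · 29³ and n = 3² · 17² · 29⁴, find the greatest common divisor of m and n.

63435789

min exponent per shared prime: 3² · 17² · 29³ = 63435789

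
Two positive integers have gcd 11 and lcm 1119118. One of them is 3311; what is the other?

3718

m·n = gcd·lcm = 11·1119118 = 12310298, so n = 12310298/3311 = 3718.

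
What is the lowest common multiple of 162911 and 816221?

1117406549

162911 = 7 · 17 · 37²; 816221 = 7 · 17 · 19³
max exponents: 7 · 17 · 19³ · 37² = 1117406549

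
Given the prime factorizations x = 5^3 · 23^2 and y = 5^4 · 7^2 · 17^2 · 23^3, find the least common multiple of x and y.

max exponent per prime: 5^4 · 7^2 · 17^2 · 23^3 = 107685554375

107685554375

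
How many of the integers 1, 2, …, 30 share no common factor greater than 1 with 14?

14 = 2·7. Inclusion–exclusion on these primes:
30 − ⌊30/2⌋ − ⌊30/7⌋ + ⌊30/14⌋ = 13

13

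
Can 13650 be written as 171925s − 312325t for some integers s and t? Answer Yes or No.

By Bézout, 171925s − 312325t = 13650 has integer solutions iff gcd(171925, 312325) | 13650.
Euclid: 312325 = 1·171925 + 140400; 171925 = 1·140400 + 31525; 140400 = 4·31525 + 14300; 31525 = 2·14300 + 2925; 14300 = 4·2925 + 2600; 2925 = 1·2600 + 325; 2600 = 8·325 + 0. gcd = 325; 13650 mod 325 = 0. Yes.

Yes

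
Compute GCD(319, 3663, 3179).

gcd(319, 3663): 3663 = 11·319 + 154; 319 = 2·154 + 11; 154 = 14·11 + 0 → 11
gcd(11, 3179): 3179 = 289·11 + 0 → 11

11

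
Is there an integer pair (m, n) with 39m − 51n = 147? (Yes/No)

gcd(39, 51): 51 = 1·39 + 12; 39 = 3·12 + 3; 12 = 4·3 + 0 → 3
3 divides 147, so a solution exists.

Yes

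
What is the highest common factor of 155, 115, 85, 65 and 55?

gcd(155, 115): 155 = 1·115 + 40; 115 = 2·40 + 35; 40 = 1·35 + 5; 35 = 7·5 + 0 → 5
gcd(5, 85): 85 = 17·5 + 0 → 5
gcd(5, 65): 65 = 13·5 + 0 → 5
gcd(5, 55): 55 = 11·5 + 0 → 5

5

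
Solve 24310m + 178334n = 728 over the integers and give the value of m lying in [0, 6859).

gcd(24310, 178334) = 26 (Euclid: 178334 = 7·24310 + 8164; 24310 = 2·8164 + 7982; 8164 = 1·7982 + 182; 7982 = 43·182 + 156; 182 = 1·156 + 26; 156 = 6·26 + 0), and 26 | 728.
Extended Euclid: 24310·(-983) + 178334·(134) = 26. Scale by 28: m₀ = -27524.
General solution m = m₀ + 6859t; reducing mod 6859 gives m = 6771 (and n = -923).

6771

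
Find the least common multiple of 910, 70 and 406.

26390

910 = 2 · 5 · 7 · 13; 70 = 2 · 5 · 7; 406 = 2 · 7 · 29
lcm takes max exponent of each prime: 2 · 5 · 7 · 13 · 29 = 26390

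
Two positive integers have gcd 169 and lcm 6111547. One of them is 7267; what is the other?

Using ab = gcd(a,b)·lcm(a,b) = 169·6111547 = 1032851443, we get b = 1032851443/7267 = 142129.

142129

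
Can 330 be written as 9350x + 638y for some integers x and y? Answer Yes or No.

gcd(9350, 638): 9350 = 14·638 + 418; 638 = 1·418 + 220; 418 = 1·220 + 198; 220 = 1·198 + 22; 198 = 9·22 + 0 → 22
22 divides 330, so a solution exists.

Yes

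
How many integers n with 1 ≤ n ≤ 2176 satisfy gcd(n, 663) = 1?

663 = 3·13·17. Inclusion–exclusion on these primes:
2176 − ⌊2176/3⌋ − ⌊2176/13⌋ − ⌊2176/17⌋ + ⌊2176/39⌋ + ⌊2176/51⌋ + ⌊2176/221⌋ − ⌊2176/663⌋ = 1259

1259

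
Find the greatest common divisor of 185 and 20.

5

185 = 5 · 37
20 = 2² · 5
Common: 5 = 5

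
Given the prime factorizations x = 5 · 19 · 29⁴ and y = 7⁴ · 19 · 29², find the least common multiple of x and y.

161327259695

max exponent per prime: 5 · 7⁴ · 19 · 29⁴ = 161327259695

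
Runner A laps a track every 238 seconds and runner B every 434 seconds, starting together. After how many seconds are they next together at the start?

gcd first: 434 = 1·238 + 196; 238 = 1·196 + 42; 196 = 4·42 + 28; 42 = 1·28 + 14; 28 = 2·14 + 0 → gcd = 14
lcm = 238·434/gcd = 103292/14 = 7378

7378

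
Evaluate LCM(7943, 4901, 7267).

lcm(7943, 4901) = 7943·4901/gcd = 38928643/169 = 230347
lcm(230347, 7267) = 230347·7267/gcd = 1673931649/169 = 9904921

9904921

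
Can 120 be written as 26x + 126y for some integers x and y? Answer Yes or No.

Yes

By Bézout, 26x + 126y = 120 has integer solutions iff gcd(26, 126) | 120.
Euclid: 126 = 4·26 + 22; 26 = 1·22 + 4; 22 = 5·4 + 2; 4 = 2·2 + 0. gcd = 2; 120 mod 2 = 0. Yes.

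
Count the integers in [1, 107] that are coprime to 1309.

78

Prime factors of 1309: 7, 11, 17. Count integers ≤ 107 divisible by none of them.
By inclusion–exclusion: 107 − ⌊107/7⌋ − ⌊107/11⌋ − ⌊107/17⌋ + ⌊107/77⌋ + ⌊107/119⌋ + ⌊107/187⌋ − ⌊107/1309⌋ = 78.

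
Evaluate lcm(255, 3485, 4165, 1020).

lcm(255, 3485) = 255·3485/gcd = 888675/85 = 10455
lcm(10455, 4165) = 10455·4165/gcd = 43545075/85 = 512295
lcm(512295, 1020) = 512295·1020/gcd = 522540900/255 = 2049180

2049180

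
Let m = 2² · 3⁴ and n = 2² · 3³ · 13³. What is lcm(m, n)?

711828

max exponent per prime: 2² · 3⁴ · 13³ = 711828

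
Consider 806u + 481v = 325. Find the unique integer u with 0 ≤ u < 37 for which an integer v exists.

gcd(806, 481) = 13 (Euclid: 806 = 1·481 + 325; 481 = 1·325 + 156; 325 = 2·156 + 13; 156 = 12·13 + 0), and 13 | 325.
Extended Euclid: 806·(3) + 481·(-5) = 13. Scale by 25: u₀ = 75.
General solution u = u₀ + 37t; reducing mod 37 gives u = 1 (and v = -1).

1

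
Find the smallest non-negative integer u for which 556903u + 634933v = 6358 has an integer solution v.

gcd(556903, 634933) = 289 (Euclid: 634933 = 1·556903 + 78030; 556903 = 7·78030 + 10693; 78030 = 7·10693 + 3179; 10693 = 3·3179 + 1156; 3179 = 2·1156 + 867; 1156 = 1·867 + 289; 867 = 3·289 + 0), and 289 | 6358.
Extended Euclid: 556903·(594) + 634933·(-521) = 289. Scale by 22: u₀ = 13068.
General solution u = u₀ + 2197t; reducing mod 2197 gives u = 2083 (and v = -1827).

2083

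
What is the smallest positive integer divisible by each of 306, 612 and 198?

6732

lcm(306, 612) = 306·612/gcd = 187272/306 = 612
lcm(612, 198) = 612·198/gcd = 121176/18 = 6732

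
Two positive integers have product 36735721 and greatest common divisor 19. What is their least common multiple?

1933459

Since gcd(a,b)·lcm(a,b) = ab, lcm = 36735721/19 = 1933459.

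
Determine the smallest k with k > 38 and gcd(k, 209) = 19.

57

gcd(k, 209) = 19 forces 19 | k; write k = 19s. Then gcd(19s, 19·11) = 19·gcd(s, 11), so need gcd(s, 11) = 1.
19s > 38 gives s ≥ 3. The least s ≥ 3 coprime to 11 is 3, so k = 19·3 = 57.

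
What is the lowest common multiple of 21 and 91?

273

gcd first: 91 = 4·21 + 7; 21 = 3·7 + 0 → gcd = 7
lcm = 21·91/gcd = 1911/7 = 273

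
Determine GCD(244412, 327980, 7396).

4

gcd(244412, 327980): 327980 = 1·244412 + 83568; 244412 = 2·83568 + 77276; 83568 = 1·77276 + 6292; 77276 = 12·6292 + 1772; 6292 = 3·1772 + 976; 1772 = 1·976 + 796; 976 = 1·796 + 180; 796 = 4·180 + 76; 180 = 2·76 + 28; 76 = 2·28 + 20; 28 = 1·20 + 8; 20 = 2·8 + 4; 8 = 2·4 + 0 → 4
gcd(4, 7396): 7396 = 1849·4 + 0 → 4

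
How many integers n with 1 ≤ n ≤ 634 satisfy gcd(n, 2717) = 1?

505

2717 = 11·13·19. Inclusion–exclusion on these primes:
634 − ⌊634/11⌋ − ⌊634/13⌋ − ⌊634/19⌋ + ⌊634/143⌋ + ⌊634/209⌋ + ⌊634/247⌋ − ⌊634/2717⌋ = 505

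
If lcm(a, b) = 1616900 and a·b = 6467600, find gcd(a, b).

4

gcd·lcm = product, so gcd = 6467600/1616900 = 4.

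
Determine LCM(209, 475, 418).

10450

209 = 11 · 19; 475 = 5² · 19; 418 = 2 · 11 · 19
lcm takes max exponent of each prime: 2 · 5² · 11 · 19 = 10450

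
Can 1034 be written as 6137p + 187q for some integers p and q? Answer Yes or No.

No

gcd(6137, 187): 6137 = 32·187 + 153; 187 = 1·153 + 34; 153 = 4·34 + 17; 34 = 2·17 + 0 → 17
17 does not divide 1034, so a solution does not exist.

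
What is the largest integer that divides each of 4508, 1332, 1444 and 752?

gcd(4508, 1332): 4508 = 3·1332 + 512; 1332 = 2·512 + 308; 512 = 1·308 + 204; 308 = 1·204 + 104; 204 = 1·104 + 100; 104 = 1·100 + 4; 100 = 25·4 + 0 → 4
gcd(4, 1444): 1444 = 361·4 + 0 → 4
gcd(4, 752): 752 = 188·4 + 0 → 4

4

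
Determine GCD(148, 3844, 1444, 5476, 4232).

4

gcd(148, 3844): 3844 = 25·148 + 144; 148 = 1·144 + 4; 144 = 36·4 + 0 → 4
gcd(4, 1444): 1444 = 361·4 + 0 → 4
gcd(4, 5476): 5476 = 1369·4 + 0 → 4
gcd(4, 4232): 4232 = 1058·4 + 0 → 4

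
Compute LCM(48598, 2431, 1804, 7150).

48598 = 2 · 11 · 47²; 2431 = 11 · 13 · 17; 1804 = 2² · 11 · 41; 7150 = 2 · 5² · 11 · 13
lcm takes max exponent of each prime: 2² · 5² · 11 · 13 · 17 · 41 · 47² = 22017323900

22017323900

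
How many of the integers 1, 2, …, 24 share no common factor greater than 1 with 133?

133 = 7·19. Inclusion–exclusion on these primes:
24 − ⌊24/7⌋ − ⌊24/19⌋ + ⌊24/133⌋ = 20

20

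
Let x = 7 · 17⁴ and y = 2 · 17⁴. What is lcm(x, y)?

max exponent per prime: 2 · 7 · 17⁴ = 1169294

1169294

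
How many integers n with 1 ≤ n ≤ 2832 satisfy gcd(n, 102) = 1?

889

102 = 2·3·17. Inclusion–exclusion on these primes:
2832 − ⌊2832/2⌋ − ⌊2832/3⌋ − ⌊2832/17⌋ + ⌊2832/6⌋ + ⌊2832/34⌋ + ⌊2832/51⌋ − ⌊2832/102⌋ = 889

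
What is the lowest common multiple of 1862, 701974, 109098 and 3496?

1862 = 2 · 7² · 19; 701974 = 2 · 7² · 13 · 19 · 29; 109098 = 2 · 3² · 11 · 19 · 29; 3496 = 2³ · 19 · 23
lcm takes max exponent of each prime: 2³ · 3² · 7² · 11 · 13 · 19 · 23 · 29 = 6393579192

6393579192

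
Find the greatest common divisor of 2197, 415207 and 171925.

gcd(2197, 415207): 415207 = 188·2197 + 2171; 2197 = 1·2171 + 26; 2171 = 83·26 + 13; 26 = 2·13 + 0 → 13
gcd(13, 171925): 171925 = 13225·13 + 0 → 13

13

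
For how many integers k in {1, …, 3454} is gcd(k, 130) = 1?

130 = 2·5·13. Inclusion–exclusion on these primes:
3454 − ⌊3454/2⌋ − ⌊3454/5⌋ − ⌊3454/13⌋ + ⌊3454/10⌋ + ⌊3454/26⌋ + ⌊3454/65⌋ − ⌊3454/130⌋ = 1276

1276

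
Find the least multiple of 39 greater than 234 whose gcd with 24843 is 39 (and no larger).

Multiples of 39 above 234: 39·7, 39·8, … . Need the cofactor coprime to 24843/39 = 637.
Checking s = 7, 8, … the first with gcd(s, 637) = 1 is s = 8, giving 312.

312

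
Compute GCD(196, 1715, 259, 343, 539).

7

gcd(196, 1715): 1715 = 8·196 + 147; 196 = 1·147 + 49; 147 = 3·49 + 0 → 49
gcd(49, 259): 259 = 5·49 + 14; 49 = 3·14 + 7; 14 = 2·7 + 0 → 7
gcd(7, 343): 343 = 49·7 + 0 → 7
gcd(7, 539): 539 = 77·7 + 0 → 7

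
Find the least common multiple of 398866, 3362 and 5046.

58332955902

398866 = 2 · 13 · 23² · 29; 3362 = 2 · 41²; 5046 = 2 · 3 · 29²
lcm takes max exponent of each prime: 2 · 3 · 13 · 23² · 29² · 41² = 58332955902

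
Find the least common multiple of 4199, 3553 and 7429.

lcm(4199, 3553) = 4199·3553/gcd = 14919047/323 = 46189
lcm(46189, 7429) = 46189·7429/gcd = 343138081/323 = 1062347

1062347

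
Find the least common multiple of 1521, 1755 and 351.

22815

1521 = 3² · 13²; 1755 = 3³ · 5 · 13; 351 = 3³ · 13
lcm takes max exponent of each prime: 3³ · 5 · 13² = 22815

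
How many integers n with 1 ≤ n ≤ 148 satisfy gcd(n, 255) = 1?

255 = 3·5·17. Inclusion–exclusion on these primes:
148 − ⌊148/3⌋ − ⌊148/5⌋ − ⌊148/17⌋ + ⌊148/15⌋ + ⌊148/51⌋ + ⌊148/85⌋ − ⌊148/255⌋ = 74

74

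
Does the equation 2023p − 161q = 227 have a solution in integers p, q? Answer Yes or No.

By Bézout, 2023p − 161q = 227 has integer solutions iff gcd(2023, 161) | 227.
Euclid: 2023 = 12·161 + 91; 161 = 1·91 + 70; 91 = 1·70 + 21; 70 = 3·21 + 7; 21 = 3·7 + 0. gcd = 7; 227 mod 7 = 3. No.

No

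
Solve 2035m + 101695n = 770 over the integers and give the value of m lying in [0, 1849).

700

Euclid: 101695 = 49·2035 + 1980; 2035 = 1·1980 + 55; 1980 = 36·55 + 0 → gcd = 55; 770 = 55·14.
Back-substitution yields 2035·(50) + 101695·(-1) = 55, so one solution is m = 50·14 = 700, n = -1·14 = -14.
Solutions in m differ by 101695/55 = 1849; the one in [0, 1849) is 700 mod 1849 = 700.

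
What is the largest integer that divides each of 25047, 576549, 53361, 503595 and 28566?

gcd(25047, 576549): 576549 = 23·25047 + 468; 25047 = 53·468 + 243; 468 = 1·243 + 225; 243 = 1·225 + 18; 225 = 12·18 + 9; 18 = 2·9 + 0 → 9
gcd(9, 53361): 53361 = 5929·9 + 0 → 9
gcd(9, 503595): 503595 = 55955·9 + 0 → 9
gcd(9, 28566): 28566 = 3174·9 + 0 → 9

9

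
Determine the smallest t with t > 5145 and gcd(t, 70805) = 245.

70805 = 245·289. Any t with gcd(t, 70805) = 245 is a multiple of 245, say 245s, with s coprime to 289.
Need s > 5145/245, so s ≥ 22. First s ≥ 22 with gcd(s, 289) = 1 is s = 22. Thus t = 245·22 = 5390.

5390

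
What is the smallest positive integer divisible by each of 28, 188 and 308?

28 = 2² · 7; 188 = 2² · 47; 308 = 2² · 7 · 11
lcm takes max exponent of each prime: 2² · 7 · 11 · 47 = 14476

14476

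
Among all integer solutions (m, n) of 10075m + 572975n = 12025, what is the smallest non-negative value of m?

Reduce mod 572975: 10075m ≡ 12025 (mod 572975). With g = gcd(10075, 572975) = 325 dividing 12025, divide through: 31m ≡ 37 (mod 1763).
Since gcd(31, 1763) = 1, m ≡ 37·(31)⁻¹ ≡ 968 (mod 1763). Smallest non-negative: 968.

968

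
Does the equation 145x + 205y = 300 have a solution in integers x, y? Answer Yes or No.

By Bézout, 145x + 205y = 300 has integer solutions iff gcd(145, 205) | 300.
Euclid: 205 = 1·145 + 60; 145 = 2·60 + 25; 60 = 2·25 + 10; 25 = 2·10 + 5; 10 = 2·5 + 0. gcd = 5; 300 mod 5 = 0. Yes.

Yes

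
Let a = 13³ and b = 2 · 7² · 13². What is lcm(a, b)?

215306

max exponent per prime: 2 · 7² · 13³ = 215306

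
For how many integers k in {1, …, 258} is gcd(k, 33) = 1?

156

33 = 3·11. Inclusion–exclusion on these primes:
258 − ⌊258/3⌋ − ⌊258/11⌋ + ⌊258/33⌋ = 156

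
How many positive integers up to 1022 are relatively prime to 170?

385

Prime factors of 170: 2, 5, 17. Count integers ≤ 1022 divisible by none of them.
By inclusion–exclusion: 1022 − ⌊1022/2⌋ − ⌊1022/5⌋ − ⌊1022/17⌋ + ⌊1022/10⌋ + ⌊1022/34⌋ + ⌊1022/85⌋ − ⌊1022/170⌋ = 385.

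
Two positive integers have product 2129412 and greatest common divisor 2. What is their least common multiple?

Since gcd(p,q)·lcm(p,q) = pq, lcm = 2129412/2 = 1064706.

1064706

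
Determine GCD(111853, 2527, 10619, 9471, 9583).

gcd(111853, 2527): 111853 = 44·2527 + 665; 2527 = 3·665 + 532; 665 = 1·532 + 133; 532 = 4·133 + 0 → 133
gcd(133, 10619): 10619 = 79·133 + 112; 133 = 1·112 + 21; 112 = 5·21 + 7; 21 = 3·7 + 0 → 7
gcd(7, 9471): 9471 = 1353·7 + 0 → 7
gcd(7, 9583): 9583 = 1369·7 + 0 → 7

7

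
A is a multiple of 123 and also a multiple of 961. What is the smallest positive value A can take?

118203

gcd first: 961 = 7·123 + 100; 123 = 1·100 + 23; 100 = 4·23 + 8; 23 = 2·8 + 7; 8 = 1·7 + 1; 7 = 7·1 + 0 → gcd = 1
lcm = 123·961/gcd = 118203/1 = 118203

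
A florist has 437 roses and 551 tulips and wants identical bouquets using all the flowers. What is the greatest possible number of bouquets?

437 = 19 · 23
551 = 19 · 29
Common: 19 = 19

19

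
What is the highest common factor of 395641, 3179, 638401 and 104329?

gcd(395641, 3179): 395641 = 124·3179 + 1445; 3179 = 2·1445 + 289; 1445 = 5·289 + 0 → 289
gcd(289, 638401): 638401 = 2209·289 + 0 → 289
gcd(289, 104329): 104329 = 361·289 + 0 → 289

289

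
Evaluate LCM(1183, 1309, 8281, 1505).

332937605

lcm(1183, 1309) = 1183·1309/gcd = 1548547/7 = 221221
lcm(221221, 8281) = 221221·8281/gcd = 1831931101/1183 = 1548547
lcm(1548547, 1505) = 1548547·1505/gcd = 2330563235/7 = 332937605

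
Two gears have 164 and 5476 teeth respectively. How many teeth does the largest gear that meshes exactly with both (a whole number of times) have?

Euclid: 5476 = 33·164 + 64; 164 = 2·64 + 36; 64 = 1·36 + 28; 36 = 1·28 + 8; 28 = 3·8 + 4; 8 = 2·4 + 0. Last nonzero remainder: 4.

4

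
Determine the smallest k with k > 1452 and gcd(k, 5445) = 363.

gcd(k, 5445) = 363 forces 363 | k; write k = 363s. Then gcd(363s, 363·15) = 363·gcd(s, 15), so need gcd(s, 15) = 1.
363s > 1452 gives s ≥ 5. The least s ≥ 5 coprime to 15 is 7, so k = 363·7 = 2541.

2541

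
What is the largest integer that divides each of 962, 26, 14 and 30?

gcd(962, 26): 962 = 37·26 + 0 → 26
gcd(26, 14): 26 = 1·14 + 12; 14 = 1·12 + 2; 12 = 6·2 + 0 → 2
gcd(2, 30): 30 = 15·2 + 0 → 2

2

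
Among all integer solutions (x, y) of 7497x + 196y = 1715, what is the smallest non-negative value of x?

3

Euclid: 7497 = 38·196 + 49; 196 = 4·49 + 0 → gcd = 49; 1715 = 49·35.
Back-substitution yields 7497·(1) + 196·(-38) = 49, so one solution is x = 1·35 = 35, y = -38·35 = -1330.
Solutions in x differ by 196/49 = 4; the one in [0, 4) is 35 mod 4 = 3.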